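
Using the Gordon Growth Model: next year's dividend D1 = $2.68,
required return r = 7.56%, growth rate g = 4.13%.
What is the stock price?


Formula: P = D1 / (r - g)
Spread: r - g = 0.0756 - 0.0413 = 0.0343
Substituting: P = $2.68 / 0.0343
P = $78.13

$78.13


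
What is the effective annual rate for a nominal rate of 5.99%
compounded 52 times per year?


Formula: EAR = (1 + r/m)^m - 1
Period rate: r/m = 0.0599 / 52 = 0.001152
Compounding: (1 + 0.001152)^52 = 1.061694
EAR = 1.061694 - 1 = 0.061694

0.061694


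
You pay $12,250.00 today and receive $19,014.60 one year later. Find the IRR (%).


Formula: IRR = C1/C0 - 1
Substituting: IRR = $19,014.60 / $12,250.00 - 1
Ratio: 1.552212 - 1 = 0.552212
IRR = 55.2212%

55.2212%


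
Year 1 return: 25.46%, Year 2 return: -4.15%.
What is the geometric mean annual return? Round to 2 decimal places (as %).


Formula: Geometric mean = ((1+r1)*(1+r2))^(1/2) - 1
Product: (1 + 0.2546) * (1 + -0.0415) = 1.2546 * 0.9585 = 1.202534
Square root: 1.202534^0.5 = 1.096601
Geometric mean = 1.096601 - 1 = 0.096601
As percentage: 9.66%

9.66%


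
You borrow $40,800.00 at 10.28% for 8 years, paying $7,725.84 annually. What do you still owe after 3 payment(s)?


Formula: Balance = PV*(1+r)^k - PMT*((1+r)^k - 1)/r
Growth: (1 + 0.1028)^3 = 1.34119
Accumulated factor: ((1+r)^k - 1)/r = 3.318968
Balance = $40,800.00 * 1.34119 - $7,725.84 * 3.318968
Balance = $29,078.73

$29,078.73


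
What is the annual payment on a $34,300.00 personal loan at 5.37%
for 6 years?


Formula: PMT = PV * r / (1 - (1+r)^(-n))
Denominator: 1 - (1 + 0.0537)^(-6) = 0.269369
Numerator: $34,300.00 * 0.0537 = 1841.91
PMT = 1841.91 / 0.269369 = $6,837.87

$6,837.87


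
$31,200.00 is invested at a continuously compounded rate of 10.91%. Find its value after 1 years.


Formula: FV = P * e^(r*t)
Exponent: r*t = 0.1091 * 1 = 0.1091
e^(0.1091) = 1.115274
FV = $31,200.00 * 1.115274 = $34,796.54

$34,796.54


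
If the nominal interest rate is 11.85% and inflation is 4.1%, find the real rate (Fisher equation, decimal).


Formula: (1 + r_real) = (1 + r_nom) / (1 + inflation)
Substituting: (1 + r_real) = 1.1185 / 1.041
(1 + r_real) = 1.074448
r_real = 1.074448 - 1 = 0.074448

0.074448


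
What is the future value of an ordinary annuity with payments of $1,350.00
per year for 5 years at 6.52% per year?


Formula: FV = PMT * ((1+r)^n - 1) / r
Growth factor: (1 + 0.0652)^5 = 1.371374
Numerator: 1.371374 - 1 = 0.371374
FV = $1,350.00 * 0.371374 / 0.0652 = $7,689.48

$7,689.48


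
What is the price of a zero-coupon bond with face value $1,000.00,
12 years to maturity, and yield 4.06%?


Formula: Price = FV / (1 + r)^n
Substituting: Price = $1,000.00 / (1 + 0.0406)^12
Discount factor: (1.0406)^12 = 1.612152
Price = $1,000.00 / 1.612152 = $620.29

$620.29


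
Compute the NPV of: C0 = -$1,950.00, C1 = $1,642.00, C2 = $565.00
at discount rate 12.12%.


Formula: NPV = C0 + C1/(1+r) + C2/(1+r)^2
Discount C1: $1,642.00 / (1 + 0.1212) = $1,464.50
Discount C2: $565.00 / (1 + 0.1212)^2 = $449.45
NPV = -$1,950.00 + $1,464.50 + $449.45 = -$36.05

-$36.05


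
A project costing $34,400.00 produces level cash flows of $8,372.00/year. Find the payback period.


Formula: Payback = investment / annual cash flow
Substituting: Payback = $34,400.00 / $8,372.00
Payback = 4.1089 years

4.1089 years


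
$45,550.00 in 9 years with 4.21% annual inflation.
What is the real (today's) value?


Formula: Real value = nominal / (1 + inflation)^years
Price level: (1 + 0.0421)^9 = 1.449388
Real value = $45,550.00 / 1.449388 = $31,427.06

$31,427.06


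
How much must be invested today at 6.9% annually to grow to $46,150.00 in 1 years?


Formula: PV = FV / (1 + r)^n
Substituting: PV = $46,150.00 / (1 + 0.069)^1
Discount factor: (1.069)^1 = 1.069
PV = $46,150.00 / 1.069 = $43,171.19

$43,171.19


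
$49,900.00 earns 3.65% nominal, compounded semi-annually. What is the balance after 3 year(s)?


Formula: FV = P * (1 + r/m)^(m*t)
Period rate: r/m = 0.0365 / 2 = 0.01825
Total periods: m*t = 2 * 3 = 6
Growth factor: (1 + 0.01825)^6 = 1.114619
FV = $49,900.00 * 1.114619 = $55,619.50

$55,619.50


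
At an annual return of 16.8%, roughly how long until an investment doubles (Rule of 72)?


Formula: Years ≈ 72 / r
Substituting: Years ≈ 72 / 16.8
Years ≈ 4.3

4.3 years


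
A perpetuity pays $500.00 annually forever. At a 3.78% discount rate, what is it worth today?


Formula: PV = C / r
Substituting: PV = $500.00 / 0.0378
PV = $13,227.51

$13,227.51


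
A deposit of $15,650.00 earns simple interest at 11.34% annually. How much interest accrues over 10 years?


Formula: I = P * r * t
Substituting: I = $15,650.00 * 0.1134 * 10
Step: I = $15,650.00 * 1.134
I = $17,747.10

$17,747.10


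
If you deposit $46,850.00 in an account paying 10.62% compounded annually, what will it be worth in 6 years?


Formula: FV = P * (1 + r)^n
Substituting: FV = $46,850.00 * (1 + 0.1062)^6
Growth factor: (1.1062)^6 = 1.832323
FV = $46,850.00 * 1.832323 = $85,844.31

$85,844.31


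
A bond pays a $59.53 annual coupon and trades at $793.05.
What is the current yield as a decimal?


Formula: Current yield = annual coupon / price
Substituting: CY = $59.53 / $793.05
CY = 0.075065

0.075065


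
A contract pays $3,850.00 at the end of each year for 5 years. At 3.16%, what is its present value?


Formula: PV = PMT * (1 - (1+r)^(-n)) / r
Discount factor: (1 + 0.0316)^(-5) = 0.85594
Bracket: 1 - 0.85594 = 0.14406
PV = $3,850.00 * 0.14406 / 0.0316 = $17,551.61

$17,551.61


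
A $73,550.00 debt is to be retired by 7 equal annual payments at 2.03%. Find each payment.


Formula: PMT = PV * r / (1 - (1+r)^(-n))
Denominator: 1 - (1 + 0.0203)^(-7) = 0.13123
Numerator: $73,550.00 * 0.0203 = 1493.065
PMT = 1493.065 / 0.13123 = $11,377.46

$11,377.46


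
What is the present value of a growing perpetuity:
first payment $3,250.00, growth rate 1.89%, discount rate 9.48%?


Formula: PV = C / (r - g)
Spread: r - g = 0.0948 - 0.0189 = 0.0759
Substituting: PV = $3,250.00 / 0.0759
PV = $42,819.50

$42,819.50


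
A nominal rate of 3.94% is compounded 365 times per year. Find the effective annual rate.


Formula: EAR = (1 + r/m)^m - 1
Period rate: r/m = 0.0394 / 365 = 0.000108
Compounding: (1 + 0.000108)^365 = 1.040184
EAR = 1.040184 - 1 = 0.040184

0.040184


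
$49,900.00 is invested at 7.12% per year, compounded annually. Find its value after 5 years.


Formula: FV = P * (1 + r)^n
Substituting: FV = $49,900.00 * (1 + 0.0712)^5
Growth factor: (1.0712)^5 = 1.410434
FV = $49,900.00 * 1.410434 = $70,380.66

$70,380.66


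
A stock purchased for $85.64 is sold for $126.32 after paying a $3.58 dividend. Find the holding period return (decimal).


Formula: HPR = (P1 - P0 + D) / P0
Gain: $126.32 - $85.64 + $3.58 = $44.26
HPR = $44.26 / $85.64 = 0.5168

0.5168


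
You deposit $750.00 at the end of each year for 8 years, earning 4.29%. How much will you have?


Formula: FV = PMT * ((1+r)^n - 1) / r
Growth factor: (1 + 0.0429)^8 = 1.399398
Numerator: 1.399398 - 1 = 0.399398
FV = $750.00 * 0.399398 / 0.0429 = $6,982.49

$6,982.49


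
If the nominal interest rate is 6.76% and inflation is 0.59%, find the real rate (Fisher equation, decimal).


Formula: (1 + r_real) = (1 + r_nom) / (1 + inflation)
Substituting: (1 + r_real) = 1.0676 / 1.0059
(1 + r_real) = 1.061338
r_real = 1.061338 - 1 = 0.061338

0.061338


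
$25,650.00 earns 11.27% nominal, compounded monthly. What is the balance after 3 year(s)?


Formula: FV = P * (1 + r/m)^(m*t)
Period rate: r/m = 0.1127 / 12 = 0.009392
Total periods: m*t = 12 * 3 = 36
Growth factor: (1 + 0.009392)^36 = 1.40007
FV = $25,650.00 * 1.40007 = $35,911.79

$35,911.79


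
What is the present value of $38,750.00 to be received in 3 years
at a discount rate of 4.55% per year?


Formula: PV = FV / (1 + r)^n
Substituting: PV = $38,750.00 / (1 + 0.0455)^3
Discount factor: (1.0455)^3 = 1.142805
PV = $38,750.00 / 1.142805 = $33,907.80

$33,907.80


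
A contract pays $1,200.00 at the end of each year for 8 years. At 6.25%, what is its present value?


Formula: PV = PMT * (1 - (1+r)^(-n)) / r
Discount factor: (1 + 0.0625)^(-8) = 0.615699
Bracket: 1 - 0.615699 = 0.384301
PV = $1,200.00 * 0.384301 / 0.0625 = $7,378.58

$7,378.58


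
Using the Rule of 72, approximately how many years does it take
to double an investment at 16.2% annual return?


Formula: Years ≈ 72 / r
Substituting: Years ≈ 72 / 16.2
Years ≈ 4.4

4.4 years


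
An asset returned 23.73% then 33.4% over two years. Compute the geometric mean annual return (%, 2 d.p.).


Formula: Geometric mean = ((1+r1)*(1+r2))^(1/2) - 1
Product: (1 + 0.2373) * (1 + 0.334) = 1.2373 * 1.334 = 1.650558
Square root: 1.650558^0.5 = 1.284741
Geometric mean = 1.284741 - 1 = 0.284741
As percentage: 28.47%

28.47%


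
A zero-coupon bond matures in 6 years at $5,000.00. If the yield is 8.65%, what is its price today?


Formula: Price = FV / (1 + r)^n
Substituting: Price = $5,000.00 / (1 + 0.0865)^6
Discount factor: (1.0865)^6 = 1.645047
Price = $5,000.00 / 1.645047 = $3,039.43

$3,039.43


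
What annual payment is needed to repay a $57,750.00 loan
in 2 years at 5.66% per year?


Formula: PMT = PV * r / (1 - (1+r)^(-n))
Denominator: 1 - (1 + 0.0566)^(-2) = 0.104267
Numerator: $57,750.00 * 0.0566 = 3268.65
PMT = 3268.65 / 0.104267 = $31,348.98

$31,348.98


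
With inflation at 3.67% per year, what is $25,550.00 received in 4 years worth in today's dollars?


Formula: Real value = nominal / (1 + inflation)^years
Price level: (1 + 0.0367)^4 = 1.155081
Real value = $25,550.00 / 1.155081 = $22,119.66

$22,119.66


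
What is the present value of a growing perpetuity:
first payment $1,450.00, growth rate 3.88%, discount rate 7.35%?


Formula: PV = C / (r - g)
Spread: r - g = 0.0735 - 0.0388 = 0.0347
Substituting: PV = $1,450.00 / 0.0347
PV = $41,786.74

$41,786.74


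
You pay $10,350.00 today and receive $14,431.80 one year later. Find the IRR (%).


Formula: IRR = C1/C0 - 1
Substituting: IRR = $14,431.80 / $10,350.00 - 1
Ratio: 1.394377 - 1 = 0.394377
IRR = 39.4377%

39.4377%


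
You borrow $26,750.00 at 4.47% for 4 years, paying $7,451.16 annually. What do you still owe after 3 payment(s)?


Formula: Balance = PV*(1+r)^k - PMT*((1+r)^k - 1)/r
Growth: (1 + 0.0447)^3 = 1.140184
Accumulated factor: ((1+r)^k - 1)/r = 3.136098
Balance = $26,750.00 * 1.140184 - $7,451.16 * 3.136098
Balance = $7,132.34

$7,132.34


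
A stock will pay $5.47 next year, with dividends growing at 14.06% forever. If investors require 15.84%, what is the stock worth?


Formula: P = D1 / (r - g)
Spread: r - g = 0.1584 - 0.1406 = 0.0178
Substituting: P = $5.47 / 0.0178
P = $307.30

$307.30


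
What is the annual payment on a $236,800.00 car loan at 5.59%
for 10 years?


Formula: PMT = PV * r / (1 - (1+r)^(-n))
Denominator: 1 - (1 + 0.0559)^(-10) = 0.41954
Numerator: $236,800.00 * 0.0559 = 13237.12
PMT = 13237.12 / 0.41954 = $31,551.49

$31,551.49


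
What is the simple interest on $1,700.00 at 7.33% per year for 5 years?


Formula: I = P * r * t
Substituting: I = $1,700.00 * 0.0733 * 5
Step: I = $1,700.00 * 0.3665
I = $623.05

$623.05


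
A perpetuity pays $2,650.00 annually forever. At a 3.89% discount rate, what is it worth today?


Formula: PV = C / r
Substituting: PV = $2,650.00 / 0.0389
PV = $68,123.39

$68,123.39


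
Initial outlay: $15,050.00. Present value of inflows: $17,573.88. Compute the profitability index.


Formula: PI = PV(cash flows) / initial investment
Substituting: PI = $17,573.88 / $15,050.00
PI = 1.1677

1.1677


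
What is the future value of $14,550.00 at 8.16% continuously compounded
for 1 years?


Formula: FV = P * e^(r*t)
Exponent: r*t = 0.0816 * 1 = 0.0816
e^(0.0816) = 1.085022
FV = $14,550.00 * 1.085022 = $15,787.07

$15,787.07


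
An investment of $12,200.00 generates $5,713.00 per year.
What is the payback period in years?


Formula: Payback = investment / annual cash flow
Substituting: Payback = $12,200.00 / $5,713.00
Payback = 2.1355 years

2.1355 years


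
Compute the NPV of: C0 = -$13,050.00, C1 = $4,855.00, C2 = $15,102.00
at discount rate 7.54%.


Formula: NPV = C0 + C1/(1+r) + C2/(1+r)^2
Discount C1: $4,855.00 / (1 + 0.0754) = $4,514.60
Discount C2: $15,102.00 / (1 + 0.0754)^2 = $13,058.53
NPV = -$13,050.00 + $4,514.60 + $13,058.53 = $4,523.13

$4,523.13


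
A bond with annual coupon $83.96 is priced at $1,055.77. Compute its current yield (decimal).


Formula: Current yield = annual coupon / price
Substituting: CY = $83.96 / $1,055.77
CY = 0.079525

0.079525


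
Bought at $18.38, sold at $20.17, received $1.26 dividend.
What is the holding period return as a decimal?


Formula: HPR = (P1 - P0 + D) / P0
Gain: $20.17 - $18.38 + $1.26 = $3.05
HPR = $3.05 / $18.38 = 0.1659

0.1659


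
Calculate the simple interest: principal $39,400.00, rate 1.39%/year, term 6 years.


Formula: I = P * r * t
Substituting: I = $39,400.00 * 0.0139 * 6
Step: I = $39,400.00 * 0.0834
I = $3,285.96

$3,285.96


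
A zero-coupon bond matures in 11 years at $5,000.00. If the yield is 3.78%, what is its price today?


Formula: Price = FV / (1 + r)^n
Substituting: Price = $5,000.00 / (1 + 0.0378)^11
Discount factor: (1.0378)^11 = 1.504009
Price = $5,000.00 / 1.504009 = $3,324.45

$3,324.45


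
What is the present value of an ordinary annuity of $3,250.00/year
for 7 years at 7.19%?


Formula: PV = PMT * (1 - (1+r)^(-n)) / r
Discount factor: (1 + 0.0719)^(-7) = 0.615064
Bracket: 1 - 0.615064 = 0.384936
PV = $3,250.00 * 0.384936 / 0.0719 = $17,399.76

$17,399.76


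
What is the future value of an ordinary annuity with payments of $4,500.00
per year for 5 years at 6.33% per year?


Formula: FV = PMT * ((1+r)^n - 1) / r
Growth factor: (1 + 0.0633)^5 = 1.359187
Numerator: 1.359187 - 1 = 0.359187
FV = $4,500.00 * 0.359187 / 0.0633 = $25,534.59

$25,534.59


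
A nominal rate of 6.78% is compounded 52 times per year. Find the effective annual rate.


Formula: EAR = (1 + r/m)^m - 1
Period rate: r/m = 0.0678 / 52 = 0.001304
Compounding: (1 + 0.001304)^52 = 1.070104
EAR = 1.070104 - 1 = 0.070104

0.070104


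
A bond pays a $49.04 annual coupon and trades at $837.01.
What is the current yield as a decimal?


Formula: Current yield = annual coupon / price
Substituting: CY = $49.04 / $837.01
CY = 0.05859

0.05859


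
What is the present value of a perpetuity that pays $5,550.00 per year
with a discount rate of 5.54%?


Formula: PV = C / r
Substituting: PV = $5,550.00 / 0.0554
PV = $100,180.51

$100,180.51


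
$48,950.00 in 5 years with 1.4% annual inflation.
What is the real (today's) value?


Formula: Real value = nominal / (1 + inflation)^years
Price level: (1 + 0.014)^5 = 1.071988
Real value = $48,950.00 / 1.071988 = $45,662.84

$45,662.84


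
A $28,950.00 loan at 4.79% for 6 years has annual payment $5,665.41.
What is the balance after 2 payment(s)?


Formula: Balance = PV*(1+r)^k - PMT*((1+r)^k - 1)/r
Growth: (1 + 0.0479)^2 = 1.098094
Accumulated factor: ((1+r)^k - 1)/r = 2.0479
Balance = $28,950.00 * 1.098094 - $5,665.41 * 2.0479
Balance = $20,187.64

$20,187.64


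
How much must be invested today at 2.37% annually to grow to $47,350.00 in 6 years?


Formula: PV = FV / (1 + r)^n
Substituting: PV = $47,350.00 / (1 + 0.0237)^6
Discount factor: (1.0237)^6 = 1.150896
PV = $47,350.00 / 1.150896 = $41,141.84

$41,141.84


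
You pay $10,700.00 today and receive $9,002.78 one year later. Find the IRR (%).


Formula: IRR = C1/C0 - 1
Substituting: IRR = $9,002.78 / $10,700.00 - 1
Ratio: 0.841381 - 1 = -0.158619
IRR = -15.8619%

-15.8619%


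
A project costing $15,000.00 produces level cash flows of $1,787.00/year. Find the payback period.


Formula: Payback = investment / annual cash flow
Substituting: Payback = $15,000.00 / $1,787.00
Payback = 8.394 years

8.394 years


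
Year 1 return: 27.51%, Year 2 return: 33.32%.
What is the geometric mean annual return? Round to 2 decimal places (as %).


Formula: Geometric mean = ((1+r1)*(1+r2))^(1/2) - 1
Product: (1 + 0.2751) * (1 + 0.3332) = 1.2751 * 1.3332 = 1.699963
Square root: 1.699963^0.5 = 1.303826
Geometric mean = 1.303826 - 1 = 0.303826
As percentage: 30.38%

30.38%


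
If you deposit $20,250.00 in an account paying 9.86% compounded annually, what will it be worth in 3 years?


Formula: FV = P * (1 + r)^n
Substituting: FV = $20,250.00 * (1 + 0.0986)^3
Growth factor: (1.0986)^3 = 1.325924
FV = $20,250.00 * 1.325924 = $26,849.97

$26,849.97


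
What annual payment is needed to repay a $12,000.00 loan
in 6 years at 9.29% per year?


Formula: PMT = PV * r / (1 - (1+r)^(-n))
Denominator: 1 - (1 + 0.0929)^(-6) = 0.413163
Numerator: $12,000.00 * 0.0929 = 1114.8
PMT = 1114.8 / 0.413163 = $2,698.21

$2,698.21


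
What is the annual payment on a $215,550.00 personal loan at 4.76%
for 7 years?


Formula: PMT = PV * r / (1 - (1+r)^(-n))
Denominator: 1 - (1 + 0.0476)^(-7) = 0.277843
Numerator: $215,550.00 * 0.0476 = 10260.18
PMT = 10260.18 / 0.277843 = $36,927.97

$36,927.97


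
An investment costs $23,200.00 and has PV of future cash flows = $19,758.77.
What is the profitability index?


Formula: PI = PV(cash flows) / initial investment
Substituting: PI = $19,758.77 / $23,200.00
PI = 0.8517

0.8517


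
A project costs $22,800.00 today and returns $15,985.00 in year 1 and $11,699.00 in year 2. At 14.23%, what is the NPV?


Formula: NPV = C0 + C1/(1+r) + C2/(1+r)^2
Discount C1: $15,985.00 / (1 + 0.1423) = $13,993.70
Discount C2: $11,699.00 / (1 + 0.1423)^2 = $8,965.79
NPV = -$22,800.00 + $13,993.70 + $8,965.79 = $159.48

$159.48


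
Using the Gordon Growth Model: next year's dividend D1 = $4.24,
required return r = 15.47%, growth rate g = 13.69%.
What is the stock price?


Formula: P = D1 / (r - g)
Spread: r - g = 0.1547 - 0.1369 = 0.0178
Substituting: P = $4.24 / 0.0178
P = $238.20

$238.20


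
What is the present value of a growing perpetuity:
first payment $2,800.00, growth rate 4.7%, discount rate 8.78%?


Formula: PV = C / (r - g)
Spread: r - g = 0.0878 - 0.047 = 0.0408
Substituting: PV = $2,800.00 / 0.0408
PV = $68,627.45

$68,627.45


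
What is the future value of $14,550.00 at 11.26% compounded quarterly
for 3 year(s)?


Formula: FV = P * (1 + r/m)^(m*t)
Period rate: r/m = 0.1126 / 4 = 0.02815
Total periods: m*t = 4 * 3 = 12
Growth factor: (1 + 0.02815)^12 = 1.395333
FV = $14,550.00 * 1.395333 = $20,302.09

$20,302.09


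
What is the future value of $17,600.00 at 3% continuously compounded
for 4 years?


Formula: FV = P * e^(r*t)
Exponent: r*t = 0.03 * 4 = 0.12
e^(0.12) = 1.127497
FV = $17,600.00 * 1.127497 = $19,843.94

$19,843.94


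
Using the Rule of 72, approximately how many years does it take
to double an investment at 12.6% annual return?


Formula: Years ≈ 72 / r
Substituting: Years ≈ 72 / 12.6
Years ≈ 5.7

5.7 years


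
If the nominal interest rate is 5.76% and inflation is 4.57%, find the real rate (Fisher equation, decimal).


Formula: (1 + r_real) = (1 + r_nom) / (1 + inflation)
Substituting: (1 + r_real) = 1.0576 / 1.0457
(1 + r_real) = 1.01138
r_real = 1.01138 - 1 = 0.01138

0.01138


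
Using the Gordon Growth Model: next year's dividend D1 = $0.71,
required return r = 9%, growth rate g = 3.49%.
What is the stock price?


Formula: P = D1 / (r - g)
Spread: r - g = 0.09 - 0.0349 = 0.0551
Substituting: P = $0.71 / 0.0551
P = $12.89

$12.89


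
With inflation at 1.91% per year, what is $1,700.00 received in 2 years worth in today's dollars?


Formula: Real value = nominal / (1 + inflation)^years
Price level: (1 + 0.0191)^2 = 1.038565
Real value = $1,700.00 / 1.038565 = $1,636.87

$1,636.87


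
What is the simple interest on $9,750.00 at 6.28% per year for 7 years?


Formula: I = P * r * t
Substituting: I = $9,750.00 * 0.0628 * 7
Step: I = $9,750.00 * 0.4396
I = $4,286.10

$4,286.10


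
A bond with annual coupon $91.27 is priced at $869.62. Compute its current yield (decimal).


Formula: Current yield = annual coupon / price
Substituting: CY = $91.27 / $869.62
CY = 0.104954

0.104954


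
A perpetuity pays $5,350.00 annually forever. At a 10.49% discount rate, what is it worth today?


Formula: PV = C / r
Substituting: PV = $5,350.00 / 0.1049
PV = $51,000.95

$51,000.95


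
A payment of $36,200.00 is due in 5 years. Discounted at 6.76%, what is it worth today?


Formula: PV = FV / (1 + r)^n
Substituting: PV = $36,200.00 / (1 + 0.0676)^5
Discount factor: (1.0676)^5 = 1.386893
PV = $36,200.00 / 1.386893 = $26,101.52

$26,101.52


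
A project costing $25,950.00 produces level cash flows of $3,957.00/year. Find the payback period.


Formula: Payback = investment / annual cash flow
Substituting: Payback = $25,950.00 / $3,957.00
Payback = 6.558 years

6.558 years


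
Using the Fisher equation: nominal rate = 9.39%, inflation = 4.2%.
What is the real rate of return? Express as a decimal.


Formula: (1 + r_real) = (1 + r_nom) / (1 + inflation)
Substituting: (1 + r_real) = 1.0939 / 1.042
(1 + r_real) = 1.049808
r_real = 1.049808 - 1 = 0.049808

0.049808


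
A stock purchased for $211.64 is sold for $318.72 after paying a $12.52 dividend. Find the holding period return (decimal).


Formula: HPR = (P1 - P0 + D) / P0
Gain: $318.72 - $211.64 + $12.52 = $119.60
HPR = $119.60 / $211.64 = 0.5651

0.5651


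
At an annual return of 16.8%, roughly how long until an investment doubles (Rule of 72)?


Formula: Years ≈ 72 / r
Substituting: Years ≈ 72 / 16.8
Years ≈ 4.3

4.3 years


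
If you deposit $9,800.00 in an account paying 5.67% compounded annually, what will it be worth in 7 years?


Formula: FV = P * (1 + r)^n
Substituting: FV = $9,800.00 * (1 + 0.0567)^7
Growth factor: (1.0567)^7 = 1.471167
FV = $9,800.00 * 1.471167 = $14,417.44

$14,417.44


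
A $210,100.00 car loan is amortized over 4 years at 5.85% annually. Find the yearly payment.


Formula: PMT = PV * r / (1 - (1+r)^(-n))
Denominator: 1 - (1 + 0.0585)^(-4) = 0.203407
Numerator: $210,100.00 * 0.0585 = 12290.85
PMT = 12290.85 / 0.203407 = $60,424.95

$60,424.95


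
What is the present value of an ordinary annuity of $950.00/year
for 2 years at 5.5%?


Formula: PV = PMT * (1 - (1+r)^(-n)) / r
Discount factor: (1 + 0.055)^(-2) = 0.898452
Bracket: 1 - 0.898452 = 0.101548
PV = $950.00 * 0.101548 / 0.055 = $1,754.00

$1,754.00


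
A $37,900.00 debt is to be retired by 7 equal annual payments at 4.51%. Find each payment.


Formula: PMT = PV * r / (1 - (1+r)^(-n))
Denominator: 1 - (1 + 0.0451)^(-7) = 0.265664
Numerator: $37,900.00 * 0.0451 = 1709.29
PMT = 1709.29 / 0.265664 = $6,434.04

$6,434.04


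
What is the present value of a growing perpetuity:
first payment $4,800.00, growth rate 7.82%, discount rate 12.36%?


Formula: PV = C / (r - g)
Spread: r - g = 0.1236 - 0.0782 = 0.0454
Substituting: PV = $4,800.00 / 0.0454
PV = $105,726.87

$105,726.87


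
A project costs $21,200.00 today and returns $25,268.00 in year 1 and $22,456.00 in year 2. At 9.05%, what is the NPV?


Formula: NPV = C0 + C1/(1+r) + C2/(1+r)^2
Discount C1: $25,268.00 / (1 + 0.0905) = $23,171.02
Discount C2: $22,456.00 / (1 + 0.0905)^2 = $18,883.44
NPV = -$21,200.00 + $23,171.02 + $18,883.44 = $20,854.46

$20,854.46


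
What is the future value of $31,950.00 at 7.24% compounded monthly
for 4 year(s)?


Formula: FV = P * (1 + r/m)^(m*t)
Period rate: r/m = 0.0724 / 12 = 0.006033
Total periods: m*t = 12 * 4 = 48
Growth factor: (1 + 0.006033)^48 = 1.334731
FV = $31,950.00 * 1.334731 = $42,644.66

$42,644.66


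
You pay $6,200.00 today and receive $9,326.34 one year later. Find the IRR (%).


Formula: IRR = C1/C0 - 1
Substituting: IRR = $9,326.34 / $6,200.00 - 1
Ratio: 1.504248 - 1 = 0.504248
IRR = 50.4248%

50.4248%


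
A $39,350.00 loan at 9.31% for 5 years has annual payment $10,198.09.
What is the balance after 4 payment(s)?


Formula: Balance = PV*(1+r)^k - PMT*((1+r)^k - 1)/r
Growth: (1 + 0.0931)^4 = 1.427709
Accumulated factor: ((1+r)^k - 1)/r = 4.594077
Balance = $39,350.00 * 1.427709 - $10,198.09 * 4.594077
Balance = $9,329.52

$9,329.52


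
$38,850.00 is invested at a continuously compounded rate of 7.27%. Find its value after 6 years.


Formula: FV = P * e^(r*t)
Exponent: r*t = 0.0727 * 6 = 0.4362
e^(0.4362) = 1.546818
FV = $38,850.00 * 1.546818 = $60,093.88

$60,093.88


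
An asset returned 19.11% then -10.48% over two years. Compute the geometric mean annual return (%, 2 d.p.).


Formula: Geometric mean = ((1+r1)*(1+r2))^(1/2) - 1
Product: (1 + 0.1911) * (1 + -0.1048) = 1.1911 * 0.8952 = 1.066273
Square root: 1.066273^0.5 = 1.032605
Geometric mean = 1.032605 - 1 = 0.032605
As percentage: 3.26%

3.26%


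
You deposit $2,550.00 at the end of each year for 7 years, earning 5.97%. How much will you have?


Formula: FV = PMT * ((1+r)^n - 1) / r
Growth factor: (1 + 0.0597)^7 = 1.500654
Numerator: 1.500654 - 1 = 0.500654
FV = $2,550.00 * 0.500654 / 0.0597 = $21,384.71

$21,384.71


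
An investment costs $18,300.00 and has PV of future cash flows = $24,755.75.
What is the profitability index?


Formula: PI = PV(cash flows) / initial investment
Substituting: PI = $24,755.75 / $18,300.00
PI = 1.3528

1.3528


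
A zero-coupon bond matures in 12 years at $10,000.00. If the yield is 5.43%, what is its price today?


Formula: Price = FV / (1 + r)^n
Substituting: Price = $10,000.00 / (1 + 0.0543)^12
Discount factor: (1.0543)^12 = 1.886125
Price = $10,000.00 / 1.886125 = $5,301.88

$5,301.88


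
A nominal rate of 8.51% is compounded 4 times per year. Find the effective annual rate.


Formula: EAR = (1 + r/m)^m - 1
Period rate: r/m = 0.0851 / 4 = 0.021275
Compounding: (1 + 0.021275)^4 = 1.087854
EAR = 1.087854 - 1 = 0.087854

0.087854


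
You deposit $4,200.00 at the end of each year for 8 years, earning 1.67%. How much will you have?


Formula: FV = PMT * ((1+r)^n - 1) / r
Growth factor: (1 + 0.0167)^8 = 1.141675
Numerator: 1.141675 - 1 = 0.141675
FV = $4,200.00 * 0.141675 / 0.0167 = $35,630.90

$35,630.90


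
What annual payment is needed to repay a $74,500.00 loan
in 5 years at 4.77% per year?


Formula: PMT = PV * r / (1 - (1+r)^(-n))
Denominator: 1 - (1 + 0.0477)^(-5) = 0.207836
Numerator: $74,500.00 * 0.0477 = 3553.65
PMT = 3553.65 / 0.207836 = $17,098.36

$17,098.36


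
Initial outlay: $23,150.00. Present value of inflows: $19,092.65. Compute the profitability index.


Formula: PI = PV(cash flows) / initial investment
Substituting: PI = $19,092.65 / $23,150.00
PI = 0.8247

0.8247


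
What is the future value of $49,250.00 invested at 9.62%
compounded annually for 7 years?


Formula: FV = P * (1 + r)^n
Substituting: FV = $49,250.00 * (1 + 0.0962)^7
Growth factor: (1.0962)^7 = 1.902079
FV = $49,250.00 * 1.902079 = $93,677.40

$93,677.40


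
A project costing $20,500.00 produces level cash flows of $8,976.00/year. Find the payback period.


Formula: Payback = investment / annual cash flow
Substituting: Payback = $20,500.00 / $8,976.00
Payback = 2.2839 years

2.2839 years


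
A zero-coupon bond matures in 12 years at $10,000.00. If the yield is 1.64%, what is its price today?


Formula: Price = FV / (1 + r)^n
Substituting: Price = $10,000.00 / (1 + 0.0164)^12
Discount factor: (1.0164)^12 = 1.215559
Price = $10,000.00 / 1.215559 = $8,226.67

$8,226.67


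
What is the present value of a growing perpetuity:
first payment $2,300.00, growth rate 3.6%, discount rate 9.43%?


Formula: PV = C / (r - g)
Spread: r - g = 0.0943 - 0.036 = 0.0583
Substituting: PV = $2,300.00 / 0.0583
PV = $39,451.11

$39,451.11


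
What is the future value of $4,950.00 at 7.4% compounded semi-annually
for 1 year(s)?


Formula: FV = P * (1 + r/m)^(m*t)
Period rate: r/m = 0.074 / 2 = 0.037
Total periods: m*t = 2 * 1 = 2
Growth factor: (1 + 0.037)^2 = 1.075369
FV = $4,950.00 * 1.075369 = $5,323.08

$5,323.08


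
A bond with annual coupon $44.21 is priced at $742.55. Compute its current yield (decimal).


Formula: Current yield = annual coupon / price
Substituting: CY = $44.21 / $742.55
CY = 0.059538

0.059538


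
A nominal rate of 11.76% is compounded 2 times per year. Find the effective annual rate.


Formula: EAR = (1 + r/m)^m - 1
Period rate: r/m = 0.1176 / 2 = 0.0588
Compounding: (1 + 0.0588)^2 = 1.121057
EAR = 1.121057 - 1 = 0.121057

0.121057


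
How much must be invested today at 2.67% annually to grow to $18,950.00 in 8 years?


Formula: PV = FV / (1 + r)^n
Substituting: PV = $18,950.00 / (1 + 0.0267)^8
Discount factor: (1.0267)^8 = 1.234663
PV = $18,950.00 / 1.234663 = $15,348.32

$15,348.32


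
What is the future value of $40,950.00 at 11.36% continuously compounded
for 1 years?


Formula: FV = P * e^(r*t)
Exponent: r*t = 0.1136 * 1 = 0.1136
e^(0.1136) = 1.120304
FV = $40,950.00 * 1.120304 = $45,876.45

$45,876.45


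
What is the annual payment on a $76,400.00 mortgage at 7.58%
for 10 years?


Formula: PMT = PV * r / (1 - (1+r)^(-n))
Denominator: 1 - (1 + 0.0758)^(-10) = 0.518402
Numerator: $76,400.00 * 0.0758 = 5791.12
PMT = 5791.12 / 0.518402 = $11,171.10

$11,171.10


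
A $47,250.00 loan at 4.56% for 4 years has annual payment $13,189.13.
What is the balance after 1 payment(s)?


Formula: Balance = PV*(1+r)^k - PMT*((1+r)^k - 1)/r
Growth: (1 + 0.0456)^1 = 1.0456
Accumulated factor: ((1+r)^k - 1)/r = 1.0
Balance = $47,250.00 * 1.0456 - $13,189.13 * 1.0
Balance = $36,215.47

$36,215.47


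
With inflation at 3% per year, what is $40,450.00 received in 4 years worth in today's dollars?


Formula: Real value = nominal / (1 + inflation)^years
Price level: (1 + 0.03)^4 = 1.125509
Real value = $40,450.00 / 1.125509 = $35,939.30

$35,939.30


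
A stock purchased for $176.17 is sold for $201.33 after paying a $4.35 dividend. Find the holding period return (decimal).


Formula: HPR = (P1 - P0 + D) / P0
Gain: $201.33 - $176.17 + $4.35 = $29.51
HPR = $29.51 / $176.17 = 0.1675

0.1675


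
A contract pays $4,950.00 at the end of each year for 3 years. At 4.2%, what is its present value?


Formula: PV = PMT * (1 - (1+r)^(-n)) / r
Discount factor: (1 + 0.042)^(-3) = 0.883887
Bracket: 1 - 0.883887 = 0.116113
PV = $4,950.00 * 0.116113 / 0.042 = $13,684.72

$13,684.72


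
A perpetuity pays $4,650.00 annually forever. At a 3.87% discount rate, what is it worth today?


Formula: PV = C / r
Substituting: PV = $4,650.00 / 0.0387
PV = $120,155.04

$120,155.04


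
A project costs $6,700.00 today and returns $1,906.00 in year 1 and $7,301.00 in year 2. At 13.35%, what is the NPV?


Formula: NPV = C0 + C1/(1+r) + C2/(1+r)^2
Discount C1: $1,906.00 / (1 + 0.1335) = $1,681.52
Discount C2: $7,301.00 / (1 + 0.1335)^2 = $5,682.50
NPV = -$6,700.00 + $1,681.52 + $5,682.50 = $664.02

$664.02


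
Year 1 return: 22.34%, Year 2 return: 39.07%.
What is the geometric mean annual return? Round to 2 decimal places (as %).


Formula: Geometric mean = ((1+r1)*(1+r2))^(1/2) - 1
Product: (1 + 0.2234) * (1 + 0.3907) = 1.2234 * 1.3907 = 1.701382
Square root: 1.701382^0.5 = 1.30437
Geometric mean = 1.30437 - 1 = 0.30437
As percentage: 30.44%

30.44%


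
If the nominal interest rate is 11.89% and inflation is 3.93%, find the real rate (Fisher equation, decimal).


Formula: (1 + r_real) = (1 + r_nom) / (1 + inflation)
Substituting: (1 + r_real) = 1.1189 / 1.0393
(1 + r_real) = 1.07659
r_real = 1.07659 - 1 = 0.07659

0.07659


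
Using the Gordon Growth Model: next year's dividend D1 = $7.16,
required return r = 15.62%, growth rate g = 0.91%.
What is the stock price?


Formula: P = D1 / (r - g)
Spread: r - g = 0.1562 - 0.0091 = 0.1471
Substituting: P = $7.16 / 0.1471
P = $48.67

$48.67


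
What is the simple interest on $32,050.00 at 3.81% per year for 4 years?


Formula: I = P * r * t
Substituting: I = $32,050.00 * 0.0381 * 4
Step: I = $32,050.00 * 0.1524
I = $4,884.42

$4,884.42


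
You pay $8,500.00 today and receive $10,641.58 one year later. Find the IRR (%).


Formula: IRR = C1/C0 - 1
Substituting: IRR = $10,641.58 / $8,500.00 - 1
Ratio: 1.251951 - 1 = 0.251951
IRR = 25.1951%

25.1951%


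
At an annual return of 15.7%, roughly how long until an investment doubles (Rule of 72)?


Formula: Years ≈ 72 / r
Substituting: Years ≈ 72 / 15.7
Years ≈ 4.6

4.6 years


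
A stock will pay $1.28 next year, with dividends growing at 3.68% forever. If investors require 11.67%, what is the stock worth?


Formula: P = D1 / (r - g)
Spread: r - g = 0.1167 - 0.0368 = 0.0799
Substituting: P = $1.28 / 0.0799
P = $16.02

$16.02


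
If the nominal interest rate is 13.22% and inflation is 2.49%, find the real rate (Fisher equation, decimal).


Formula: (1 + r_real) = (1 + r_nom) / (1 + inflation)
Substituting: (1 + r_real) = 1.1322 / 1.0249
(1 + r_real) = 1.104693
r_real = 1.104693 - 1 = 0.104693

0.104693


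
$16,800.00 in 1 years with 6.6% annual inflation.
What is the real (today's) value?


Formula: Real value = nominal / (1 + inflation)^years
Price level: (1 + 0.066)^1 = 1.066
Real value = $16,800.00 / 1.066 = $15,759.85

$15,759.85


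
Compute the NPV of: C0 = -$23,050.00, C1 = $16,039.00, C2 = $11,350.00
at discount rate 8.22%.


Formula: NPV = C0 + C1/(1+r) + C2/(1+r)^2
Discount C1: $16,039.00 / (1 + 0.0822) = $14,820.74
Discount C2: $11,350.00 / (1 + 0.0822)^2 = $9,691.27
NPV = -$23,050.00 + $14,820.74 + $9,691.27 = $1,462.01

$1,462.01


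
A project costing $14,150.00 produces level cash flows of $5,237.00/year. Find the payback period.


Formula: Payback = investment / annual cash flow
Substituting: Payback = $14,150.00 / $5,237.00
Payback = 2.7019 years

2.7019 years


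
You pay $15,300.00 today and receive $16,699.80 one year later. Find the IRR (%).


Formula: IRR = C1/C0 - 1
Substituting: IRR = $16,699.80 / $15,300.00 - 1
Ratio: 1.09149 - 1 = 0.09149
IRR = 9.149%

9.149%


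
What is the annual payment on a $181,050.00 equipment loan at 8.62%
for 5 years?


Formula: PMT = PV * r / (1 - (1+r)^(-n))
Denominator: 1 - (1 + 0.0862)^(-5) = 0.33862
Numerator: $181,050.00 * 0.0862 = 15606.51
PMT = 15606.51 / 0.33862 = $46,088.55

$46,088.55


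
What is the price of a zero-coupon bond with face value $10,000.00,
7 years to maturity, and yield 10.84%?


Formula: Price = FV / (1 + r)^n
Substituting: Price = $10,000.00 / (1 + 0.1084)^7
Discount factor: (1.1084)^7 = 2.055302
Price = $10,000.00 / 2.055302 = $4,865.47

$4,865.47


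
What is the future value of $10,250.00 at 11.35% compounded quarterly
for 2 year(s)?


Formula: FV = P * (1 + r/m)^(m*t)
Period rate: r/m = 0.1135 / 4 = 0.028375
Total periods: m*t = 4 * 2 = 8
Growth factor: (1 + 0.028375)^8 = 1.25087
FV = $10,250.00 * 1.25087 = $12,821.41

$12,821.41


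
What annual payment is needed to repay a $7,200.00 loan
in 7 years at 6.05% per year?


Formula: PMT = PV * r / (1 - (1+r)^(-n))
Denominator: 1 - (1 + 0.0605)^(-7) = 0.337135
Numerator: $7,200.00 * 0.0605 = 435.6
PMT = 435.6 / 0.337135 = $1,292.07

$1,292.07


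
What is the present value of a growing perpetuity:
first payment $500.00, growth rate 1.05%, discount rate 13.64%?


Formula: PV = C / (r - g)
Spread: r - g = 0.1364 - 0.0105 = 0.1259
Substituting: PV = $500.00 / 0.1259
PV = $3,971.41

$3,971.41


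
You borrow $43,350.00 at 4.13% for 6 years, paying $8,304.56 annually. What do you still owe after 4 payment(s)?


Formula: Balance = PV*(1+r)^k - PMT*((1+r)^k - 1)/r
Growth: (1 + 0.0413)^4 = 1.175719
Accumulated factor: ((1+r)^k - 1)/r = 4.254693
Balance = $43,350.00 * 1.175719 - $8,304.56 * 4.254693
Balance = $15,634.06

$15,634.06


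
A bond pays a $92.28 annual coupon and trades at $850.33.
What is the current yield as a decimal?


Formula: Current yield = annual coupon / price
Substituting: CY = $92.28 / $850.33
CY = 0.108523

0.108523


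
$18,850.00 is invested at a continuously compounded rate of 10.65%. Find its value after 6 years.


Formula: FV = P * e^(r*t)
Exponent: r*t = 0.1065 * 6 = 0.639
e^(0.639) = 1.894585
FV = $18,850.00 * 1.894585 = $35,712.93

$35,712.93


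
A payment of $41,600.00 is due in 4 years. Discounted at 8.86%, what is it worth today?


Formula: PV = FV / (1 + r)^n
Substituting: PV = $41,600.00 / (1 + 0.0886)^4
Discount factor: (1.0886)^4 = 1.404343
PV = $41,600.00 / 1.404343 = $29,622.38

$29,622.38


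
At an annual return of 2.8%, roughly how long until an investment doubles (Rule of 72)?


Formula: Years ≈ 72 / r
Substituting: Years ≈ 72 / 2.8
Years ≈ 25.7

25.7 years


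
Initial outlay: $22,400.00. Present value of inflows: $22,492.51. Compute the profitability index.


Formula: PI = PV(cash flows) / initial investment
Substituting: PI = $22,492.51 / $22,400.00
PI = 1.0041

1.0041


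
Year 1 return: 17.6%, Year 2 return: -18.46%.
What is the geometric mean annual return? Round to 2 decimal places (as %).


Formula: Geometric mean = ((1+r1)*(1+r2))^(1/2) - 1
Product: (1 + 0.176) * (1 + -0.1846) = 1.176 * 0.8154 = 0.95891
Square root: 0.95891^0.5 = 0.97924
Geometric mean = 0.97924 - 1 = -0.02076
As percentage: -2.08%

-2.08%


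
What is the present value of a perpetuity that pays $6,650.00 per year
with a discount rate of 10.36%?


Formula: PV = C / r
Substituting: PV = $6,650.00 / 0.1036
PV = $64,189.19

$64,189.19


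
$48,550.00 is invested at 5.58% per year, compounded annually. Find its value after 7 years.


Formula: FV = P * (1 + r)^n
Substituting: FV = $48,550.00 * (1 + 0.0558)^7
Growth factor: (1.0558)^7 = 1.462418
FV = $48,550.00 * 1.462418 = $71,000.41

$71,000.41


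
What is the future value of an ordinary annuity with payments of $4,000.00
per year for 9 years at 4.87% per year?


Formula: FV = PMT * ((1+r)^n - 1) / r
Growth factor: (1 + 0.0487)^9 = 1.534127
Numerator: 1.534127 - 1 = 0.534127
FV = $4,000.00 * 0.534127 / 0.0487 = $43,870.83

$43,870.83


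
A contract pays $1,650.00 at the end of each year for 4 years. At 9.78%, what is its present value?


Formula: PV = PMT * (1 - (1+r)^(-n)) / r
Discount factor: (1 + 0.0978)^(-4) = 0.688505
Bracket: 1 - 0.688505 = 0.311495
PV = $1,650.00 * 0.311495 / 0.0978 = $5,255.28

$5,255.28


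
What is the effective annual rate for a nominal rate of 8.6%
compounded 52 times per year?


Formula: EAR = (1 + r/m)^m - 1
Period rate: r/m = 0.086 / 52 = 0.001654
Compounding: (1 + 0.001654)^52 = 1.089729
EAR = 1.089729 - 1 = 0.089729

0.089729


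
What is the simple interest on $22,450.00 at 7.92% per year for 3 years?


Formula: I = P * r * t
Substituting: I = $22,450.00 * 0.0792 * 3
Step: I = $22,450.00 * 0.2376
I = $5,334.12

$5,334.12


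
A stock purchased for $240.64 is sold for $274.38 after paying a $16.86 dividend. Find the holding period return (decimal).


Formula: HPR = (P1 - P0 + D) / P0
Gain: $274.38 - $240.64 + $16.86 = $50.60
HPR = $50.60 / $240.64 = 0.2103

0.2103


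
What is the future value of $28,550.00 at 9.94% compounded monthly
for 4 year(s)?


Formula: FV = P * (1 + r/m)^(m*t)
Period rate: r/m = 0.0994 / 12 = 0.008283
Total periods: m*t = 12 * 4 = 48
Growth factor: (1 + 0.008283)^48 = 1.485813
FV = $28,550.00 * 1.485813 = $42,419.97

$42,419.97


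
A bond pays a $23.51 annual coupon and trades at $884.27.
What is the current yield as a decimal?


Formula: Current yield = annual coupon / price
Substituting: CY = $23.51 / $884.27
CY = 0.026587

0.026587


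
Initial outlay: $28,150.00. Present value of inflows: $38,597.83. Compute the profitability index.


Formula: PI = PV(cash flows) / initial investment
Substituting: PI = $38,597.83 / $28,150.00
PI = 1.3711

1.3711
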